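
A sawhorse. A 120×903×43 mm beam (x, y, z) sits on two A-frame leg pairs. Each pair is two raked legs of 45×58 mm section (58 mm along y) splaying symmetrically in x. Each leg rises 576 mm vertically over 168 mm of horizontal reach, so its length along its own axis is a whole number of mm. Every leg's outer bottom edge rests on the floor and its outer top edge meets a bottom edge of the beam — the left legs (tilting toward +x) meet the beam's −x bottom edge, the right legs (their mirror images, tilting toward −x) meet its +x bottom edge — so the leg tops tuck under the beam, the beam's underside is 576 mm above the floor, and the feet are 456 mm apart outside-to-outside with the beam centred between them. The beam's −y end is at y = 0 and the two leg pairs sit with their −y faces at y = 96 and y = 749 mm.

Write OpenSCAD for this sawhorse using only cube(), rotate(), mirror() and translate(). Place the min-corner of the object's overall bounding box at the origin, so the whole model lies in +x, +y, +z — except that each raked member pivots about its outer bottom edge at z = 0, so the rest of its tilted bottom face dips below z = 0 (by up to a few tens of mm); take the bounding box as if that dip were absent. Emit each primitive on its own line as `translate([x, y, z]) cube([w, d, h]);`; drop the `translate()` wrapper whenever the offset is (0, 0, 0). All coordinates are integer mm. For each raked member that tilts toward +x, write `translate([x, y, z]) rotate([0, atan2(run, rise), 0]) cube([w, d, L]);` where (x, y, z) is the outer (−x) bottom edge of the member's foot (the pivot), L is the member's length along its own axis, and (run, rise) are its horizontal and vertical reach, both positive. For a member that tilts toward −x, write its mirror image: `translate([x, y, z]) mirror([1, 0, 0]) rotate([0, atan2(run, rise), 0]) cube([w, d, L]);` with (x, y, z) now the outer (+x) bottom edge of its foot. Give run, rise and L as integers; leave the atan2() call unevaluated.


translate([168, 0, 576]) cube([120, 903, 43]);
translate([0, 96, 0]) rotate([0, atan2(168, 576), 0]) cube([45, 58, 600]);
translate([456, 96, 0]) mirror([1, 0, 0]) rotate([0, atan2(168, 576), 0]) cube([45, 58, 600]);
translate([0, 749, 0]) rotate([0, atan2(168, 576), 0]) cube([45, 58, 600]);
translate([456, 749, 0]) mirror([1, 0, 0]) rotate([0, atan2(168, 576), 0]) cube([45, 58, 600]);


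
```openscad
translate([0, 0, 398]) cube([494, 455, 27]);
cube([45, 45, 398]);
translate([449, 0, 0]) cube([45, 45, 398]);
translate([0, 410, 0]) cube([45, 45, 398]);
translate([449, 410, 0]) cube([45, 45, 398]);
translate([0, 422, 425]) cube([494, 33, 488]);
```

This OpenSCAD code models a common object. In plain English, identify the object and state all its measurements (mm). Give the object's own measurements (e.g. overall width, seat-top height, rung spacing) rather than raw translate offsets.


A chair. The seat is a 494×455×27 mm slab with its top at z = 425 mm, on four 45×45 mm corner legs (flush with the seat edges, standing on z = 0). A flat backrest 33 mm thick, 488 mm tall, spans the full seat width and rises from the seat top along its +y edge, rear face flush with the rear of the seat.


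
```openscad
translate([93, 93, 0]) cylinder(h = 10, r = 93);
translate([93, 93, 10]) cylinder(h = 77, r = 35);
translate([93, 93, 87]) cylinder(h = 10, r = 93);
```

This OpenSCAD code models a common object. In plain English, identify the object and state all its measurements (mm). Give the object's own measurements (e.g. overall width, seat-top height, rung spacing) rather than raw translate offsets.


A spool: two coaxial disc flanges of radius 93 mm and thickness 10 mm, joined by a core cylinder of radius 35 mm and height 77 mm. The lower flange rests on z = 0 and the three cylinders share a vertical axis.


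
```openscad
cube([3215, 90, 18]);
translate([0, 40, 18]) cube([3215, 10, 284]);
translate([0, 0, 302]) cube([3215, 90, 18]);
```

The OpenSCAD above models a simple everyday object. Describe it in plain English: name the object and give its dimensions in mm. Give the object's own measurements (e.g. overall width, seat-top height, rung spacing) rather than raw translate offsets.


An I-beam lying along x, 3215 mm long. Overall section height 320 mm. Two flanges 90 mm wide (y) and 18 mm thick, one on the floor and one at the top; a web 10 mm thick runs between them, centred on the flange width.


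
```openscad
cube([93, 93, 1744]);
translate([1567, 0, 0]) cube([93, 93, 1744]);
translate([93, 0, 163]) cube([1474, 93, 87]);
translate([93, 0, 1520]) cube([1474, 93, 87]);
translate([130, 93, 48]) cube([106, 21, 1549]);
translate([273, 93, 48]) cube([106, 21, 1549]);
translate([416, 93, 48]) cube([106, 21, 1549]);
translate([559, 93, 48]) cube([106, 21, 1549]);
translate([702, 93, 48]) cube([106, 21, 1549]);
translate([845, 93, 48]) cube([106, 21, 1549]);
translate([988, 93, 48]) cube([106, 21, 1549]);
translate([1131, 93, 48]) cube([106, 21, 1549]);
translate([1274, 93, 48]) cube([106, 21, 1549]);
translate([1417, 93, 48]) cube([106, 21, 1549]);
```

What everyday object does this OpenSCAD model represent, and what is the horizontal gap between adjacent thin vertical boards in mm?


A fence section. The picket gap is 37 mm.

Two posts, two rails, 10 pickets — a fence section. Span 1474 mm holds 10 pickets of 106 mm with 11 equal gaps: ⌊(1474 − 10·106) / 11⌋ = 37 mm.


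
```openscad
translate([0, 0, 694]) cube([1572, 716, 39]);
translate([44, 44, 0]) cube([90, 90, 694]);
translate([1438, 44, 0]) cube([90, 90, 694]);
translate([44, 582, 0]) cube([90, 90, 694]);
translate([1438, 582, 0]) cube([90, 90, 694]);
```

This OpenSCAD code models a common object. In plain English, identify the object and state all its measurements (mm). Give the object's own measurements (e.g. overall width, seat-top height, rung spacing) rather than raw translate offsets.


A table: top 1572 mm (x) × 716 mm (y), 39 mm thick, upper face at z = 733 mm, on four 90×90 mm square legs, each inset 44 mm from the nearest pair of top edges from z = 0 to the bottom of the top.


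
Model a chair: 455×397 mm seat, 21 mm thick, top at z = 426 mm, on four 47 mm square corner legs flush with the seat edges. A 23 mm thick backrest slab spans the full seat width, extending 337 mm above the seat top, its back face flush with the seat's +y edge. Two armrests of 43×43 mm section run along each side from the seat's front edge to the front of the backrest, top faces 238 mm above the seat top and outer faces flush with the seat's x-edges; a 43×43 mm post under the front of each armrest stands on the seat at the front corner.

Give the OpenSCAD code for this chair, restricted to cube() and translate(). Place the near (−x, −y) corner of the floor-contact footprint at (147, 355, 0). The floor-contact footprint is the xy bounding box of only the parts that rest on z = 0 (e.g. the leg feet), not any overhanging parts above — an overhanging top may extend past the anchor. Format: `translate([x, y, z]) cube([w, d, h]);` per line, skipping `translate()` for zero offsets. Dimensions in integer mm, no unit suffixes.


translate([147, 355, 405]) cube([455, 397, 21]);
translate([147, 355, 0]) cube([47, 47, 405]);
translate([555, 355, 0]) cube([47, 47, 405]);
translate([147, 705, 0]) cube([47, 47, 405]);
translate([555, 705, 0]) cube([47, 47, 405]);
translate([147, 729, 426]) cube([455, 23, 337]);
translate([147, 355, 621]) cube([43, 374, 43]);
translate([559, 355, 621]) cube([43, 374, 43]);
translate([147, 355, 426]) cube([43, 43, 195]);
translate([559, 355, 426]) cube([43, 43, 195]);


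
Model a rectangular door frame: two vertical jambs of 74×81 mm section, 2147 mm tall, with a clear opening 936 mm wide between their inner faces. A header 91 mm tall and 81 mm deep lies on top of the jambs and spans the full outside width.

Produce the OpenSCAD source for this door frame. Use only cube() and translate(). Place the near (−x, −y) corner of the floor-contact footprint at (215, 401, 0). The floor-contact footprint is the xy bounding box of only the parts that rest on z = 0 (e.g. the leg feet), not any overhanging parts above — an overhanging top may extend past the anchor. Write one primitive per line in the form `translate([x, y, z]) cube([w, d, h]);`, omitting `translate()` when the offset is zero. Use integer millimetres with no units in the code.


translate([215, 401, 0]) cube([74, 81, 2147]);
translate([1225, 401, 0]) cube([74, 81, 2147]);
translate([215, 401, 2147]) cube([1084, 81, 91]);


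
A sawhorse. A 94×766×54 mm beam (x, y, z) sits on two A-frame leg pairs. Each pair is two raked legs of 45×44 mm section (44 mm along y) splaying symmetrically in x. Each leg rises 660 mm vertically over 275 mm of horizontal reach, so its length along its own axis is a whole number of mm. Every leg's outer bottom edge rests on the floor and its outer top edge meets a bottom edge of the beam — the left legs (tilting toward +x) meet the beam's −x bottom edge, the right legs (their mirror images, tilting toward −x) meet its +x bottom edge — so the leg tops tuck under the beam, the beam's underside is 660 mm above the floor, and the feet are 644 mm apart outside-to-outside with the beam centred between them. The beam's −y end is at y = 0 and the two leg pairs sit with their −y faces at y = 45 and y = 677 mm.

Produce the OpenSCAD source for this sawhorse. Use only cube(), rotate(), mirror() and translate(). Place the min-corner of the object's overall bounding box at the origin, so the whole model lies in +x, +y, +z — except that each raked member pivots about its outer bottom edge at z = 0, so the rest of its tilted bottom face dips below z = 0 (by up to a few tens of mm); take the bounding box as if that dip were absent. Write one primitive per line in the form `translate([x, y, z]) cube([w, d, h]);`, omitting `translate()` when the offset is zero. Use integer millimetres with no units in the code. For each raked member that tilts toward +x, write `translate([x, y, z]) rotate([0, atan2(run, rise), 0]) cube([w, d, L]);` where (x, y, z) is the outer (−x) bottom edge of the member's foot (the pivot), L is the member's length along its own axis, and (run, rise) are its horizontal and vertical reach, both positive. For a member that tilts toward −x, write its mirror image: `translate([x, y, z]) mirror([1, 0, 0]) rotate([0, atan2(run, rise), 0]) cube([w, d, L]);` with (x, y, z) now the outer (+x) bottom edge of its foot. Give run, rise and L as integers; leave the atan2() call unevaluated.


translate([275, 0, 660]) cube([94, 766, 54]);
translate([0, 45, 0]) rotate([0, atan2(275, 660), 0]) cube([45, 44, 715]);
translate([644, 45, 0]) mirror([1, 0, 0]) rotate([0, atan2(275, 660), 0]) cube([45, 44, 715]);
translate([0, 677, 0]) rotate([0, atan2(275, 660), 0]) cube([45, 44, 715]);
translate([644, 677, 0]) mirror([1, 0, 0]) rotate([0, atan2(275, 660), 0]) cube([45, 44, 715]);


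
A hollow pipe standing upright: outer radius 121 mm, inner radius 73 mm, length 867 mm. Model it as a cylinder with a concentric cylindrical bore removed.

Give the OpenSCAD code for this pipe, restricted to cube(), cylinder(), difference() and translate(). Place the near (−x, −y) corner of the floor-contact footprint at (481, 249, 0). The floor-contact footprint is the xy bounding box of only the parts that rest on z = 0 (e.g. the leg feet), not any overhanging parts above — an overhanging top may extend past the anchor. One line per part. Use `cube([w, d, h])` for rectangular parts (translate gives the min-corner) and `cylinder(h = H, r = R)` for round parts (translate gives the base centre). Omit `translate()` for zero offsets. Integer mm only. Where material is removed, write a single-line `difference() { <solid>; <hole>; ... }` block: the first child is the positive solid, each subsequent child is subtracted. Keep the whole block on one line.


difference() { translate([602, 370, 0]) cylinder(h = 867, r = 121); translate([602, 370, 0]) cylinder(h = 867, r = 73); }


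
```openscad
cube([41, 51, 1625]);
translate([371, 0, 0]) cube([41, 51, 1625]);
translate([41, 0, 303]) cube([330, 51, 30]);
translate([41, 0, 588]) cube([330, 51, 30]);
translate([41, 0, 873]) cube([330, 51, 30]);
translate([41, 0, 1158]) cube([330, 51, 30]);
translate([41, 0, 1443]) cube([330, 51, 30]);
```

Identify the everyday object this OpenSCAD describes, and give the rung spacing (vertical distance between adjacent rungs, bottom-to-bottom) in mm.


A ladder. The rung spacing is 285 mm.

Two tall 41×51 posts with 5 short bars between them — a ladder. Adjacent rungs sit at z = 303 and z = 588, so the spacing is 588 − 303 = 285 mm.


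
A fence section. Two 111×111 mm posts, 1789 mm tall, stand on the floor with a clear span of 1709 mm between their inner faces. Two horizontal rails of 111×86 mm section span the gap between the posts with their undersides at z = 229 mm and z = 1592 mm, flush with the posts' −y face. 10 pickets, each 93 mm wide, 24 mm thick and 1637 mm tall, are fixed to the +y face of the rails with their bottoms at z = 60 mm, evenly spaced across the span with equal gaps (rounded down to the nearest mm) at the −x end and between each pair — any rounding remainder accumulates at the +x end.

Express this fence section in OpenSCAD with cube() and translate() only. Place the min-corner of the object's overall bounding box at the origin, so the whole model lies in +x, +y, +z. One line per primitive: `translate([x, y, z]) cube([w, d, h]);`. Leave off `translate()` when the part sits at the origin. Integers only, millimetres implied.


cube([111, 111, 1789]);
translate([1820, 0, 0]) cube([111, 111, 1789]);
translate([111, 0, 229]) cube([1709, 111, 86]);
translate([111, 0, 1592]) cube([1709, 111, 86]);
translate([181, 111, 60]) cube([93, 24, 1637]);
translate([344, 111, 60]) cube([93, 24, 1637]);
translate([507, 111, 60]) cube([93, 24, 1637]);
translate([670, 111, 60]) cube([93, 24, 1637]);
translate([833, 111, 60]) cube([93, 24, 1637]);
translate([996, 111, 60]) cube([93, 24, 1637]);
translate([1159, 111, 60]) cube([93, 24, 1637]);
translate([1322, 111, 60]) cube([93, 24, 1637]);
translate([1485, 111, 60]) cube([93, 24, 1637]);
translate([1648, 111, 60]) cube([93, 24, 1637]);


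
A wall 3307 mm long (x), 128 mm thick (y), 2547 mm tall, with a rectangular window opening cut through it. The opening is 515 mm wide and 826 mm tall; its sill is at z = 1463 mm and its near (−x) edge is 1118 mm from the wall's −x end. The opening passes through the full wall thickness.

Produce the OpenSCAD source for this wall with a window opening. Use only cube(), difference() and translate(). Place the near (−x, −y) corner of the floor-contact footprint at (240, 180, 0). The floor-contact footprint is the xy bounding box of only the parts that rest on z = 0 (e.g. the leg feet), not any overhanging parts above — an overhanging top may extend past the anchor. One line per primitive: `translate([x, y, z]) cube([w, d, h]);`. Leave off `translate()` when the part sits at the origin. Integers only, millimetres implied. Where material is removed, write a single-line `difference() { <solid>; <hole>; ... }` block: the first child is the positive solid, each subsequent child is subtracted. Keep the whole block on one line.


difference() { translate([240, 180, 0]) cube([3307, 128, 2547]); translate([1358, 180, 1463]) cube([515, 128, 826]); }


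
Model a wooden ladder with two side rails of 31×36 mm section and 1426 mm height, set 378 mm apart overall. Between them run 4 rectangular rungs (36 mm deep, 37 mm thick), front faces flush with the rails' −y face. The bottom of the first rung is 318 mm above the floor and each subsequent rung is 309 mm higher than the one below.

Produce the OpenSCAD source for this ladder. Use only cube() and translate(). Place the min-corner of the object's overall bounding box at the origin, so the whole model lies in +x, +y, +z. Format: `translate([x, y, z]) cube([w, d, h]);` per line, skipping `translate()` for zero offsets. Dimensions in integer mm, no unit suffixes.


// rung span = 378 - 2*31 = 316
// rung[k] z = 318 + k*309
cube([31, 36, 1426]);
translate([347, 0, 0]) cube([31, 36, 1426]);
translate([31, 0, 318]) cube([316, 36, 37]);
translate([31, 0, 627]) cube([316, 36, 37]);
translate([31, 0, 936]) cube([316, 36, 37]);
translate([31, 0, 1245]) cube([316, 36, 37]);


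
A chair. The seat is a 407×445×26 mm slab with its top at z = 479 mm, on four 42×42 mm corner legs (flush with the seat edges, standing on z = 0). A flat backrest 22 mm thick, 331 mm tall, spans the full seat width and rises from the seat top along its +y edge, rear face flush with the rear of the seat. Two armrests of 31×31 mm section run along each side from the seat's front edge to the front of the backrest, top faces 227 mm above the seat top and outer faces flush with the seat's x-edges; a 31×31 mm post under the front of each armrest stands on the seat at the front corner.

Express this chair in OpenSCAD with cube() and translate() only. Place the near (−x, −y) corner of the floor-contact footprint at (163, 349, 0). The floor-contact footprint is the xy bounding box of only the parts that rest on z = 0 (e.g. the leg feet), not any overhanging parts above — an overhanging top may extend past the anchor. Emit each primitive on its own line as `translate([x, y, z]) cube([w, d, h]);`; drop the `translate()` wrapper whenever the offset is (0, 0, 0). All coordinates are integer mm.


translate([163, 349, 453]) cube([407, 445, 26]);
translate([163, 349, 0]) cube([42, 42, 453]);
translate([528, 349, 0]) cube([42, 42, 453]);
translate([163, 752, 0]) cube([42, 42, 453]);
translate([528, 752, 0]) cube([42, 42, 453]);
translate([163, 772, 479]) cube([407, 22, 331]);
translate([163, 349, 675]) cube([31, 423, 31]);
translate([539, 349, 675]) cube([31, 423, 31]);
translate([163, 349, 479]) cube([31, 31, 196]);
translate([539, 349, 479]) cube([31, 31, 196]);


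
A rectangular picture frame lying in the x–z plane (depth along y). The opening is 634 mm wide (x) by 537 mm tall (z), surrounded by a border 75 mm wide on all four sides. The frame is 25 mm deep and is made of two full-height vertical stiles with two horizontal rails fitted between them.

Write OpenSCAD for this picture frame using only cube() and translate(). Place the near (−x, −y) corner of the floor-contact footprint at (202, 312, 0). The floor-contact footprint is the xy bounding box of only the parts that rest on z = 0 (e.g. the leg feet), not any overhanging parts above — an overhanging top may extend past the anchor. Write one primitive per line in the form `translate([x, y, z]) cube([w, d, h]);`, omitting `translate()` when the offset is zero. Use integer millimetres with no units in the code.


translate([202, 312, 0]) cube([75, 25, 687]);
translate([911, 312, 0]) cube([75, 25, 687]);
translate([277, 312, 0]) cube([634, 25, 75]);
translate([277, 312, 612]) cube([634, 25, 75]);


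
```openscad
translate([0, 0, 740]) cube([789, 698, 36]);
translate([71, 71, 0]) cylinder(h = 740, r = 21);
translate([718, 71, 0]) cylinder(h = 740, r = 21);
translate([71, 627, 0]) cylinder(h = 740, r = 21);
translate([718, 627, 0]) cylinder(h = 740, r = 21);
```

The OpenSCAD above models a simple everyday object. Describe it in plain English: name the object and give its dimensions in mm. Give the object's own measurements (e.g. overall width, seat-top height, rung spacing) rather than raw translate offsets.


A table: top 789 mm (x) × 698 mm (y), 36 mm thick, upper face at z = 776 mm, on four round legs of 42 mm diameter, each leg's bounding box inset 50 mm from the nearest pair of top edges from z = 0 to the bottom of the top.


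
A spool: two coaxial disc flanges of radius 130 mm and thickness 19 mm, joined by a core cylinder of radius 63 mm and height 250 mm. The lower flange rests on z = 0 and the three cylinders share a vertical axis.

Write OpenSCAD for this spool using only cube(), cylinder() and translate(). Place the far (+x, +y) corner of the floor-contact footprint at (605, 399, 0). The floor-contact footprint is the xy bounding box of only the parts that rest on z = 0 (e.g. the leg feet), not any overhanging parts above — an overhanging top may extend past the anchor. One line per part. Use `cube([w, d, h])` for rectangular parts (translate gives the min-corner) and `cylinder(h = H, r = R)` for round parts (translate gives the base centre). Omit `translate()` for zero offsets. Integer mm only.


translate([475, 269, 0]) cylinder(h = 19, r = 130);
translate([475, 269, 19]) cylinder(h = 250, r = 63);
translate([475, 269, 269]) cylinder(h = 19, r = 130);


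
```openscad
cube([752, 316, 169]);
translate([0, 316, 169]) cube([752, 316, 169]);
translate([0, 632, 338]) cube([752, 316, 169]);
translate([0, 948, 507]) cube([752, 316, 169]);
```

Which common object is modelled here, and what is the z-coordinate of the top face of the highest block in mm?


A staircase. The total rise is 676 mm.

4 identical blocks, each offset up and back from the previous — a staircase. Each step is 169 mm tall and there are 4 of them, so the total rise is 4 × 169 = 676 mm.


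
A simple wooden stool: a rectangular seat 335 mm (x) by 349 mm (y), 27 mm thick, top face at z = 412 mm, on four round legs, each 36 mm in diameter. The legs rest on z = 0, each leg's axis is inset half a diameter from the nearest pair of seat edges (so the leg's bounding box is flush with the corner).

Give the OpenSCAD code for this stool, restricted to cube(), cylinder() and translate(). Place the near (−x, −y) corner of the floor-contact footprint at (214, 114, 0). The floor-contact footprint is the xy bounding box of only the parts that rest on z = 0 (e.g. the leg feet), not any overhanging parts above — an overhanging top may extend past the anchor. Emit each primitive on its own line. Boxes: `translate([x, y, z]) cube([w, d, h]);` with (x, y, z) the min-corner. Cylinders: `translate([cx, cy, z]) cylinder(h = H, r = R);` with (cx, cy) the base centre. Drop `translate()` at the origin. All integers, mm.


translate([214, 114, 385]) cube([335, 349, 27]);
translate([232, 132, 0]) cylinder(h = 385, r = 18);
translate([531, 132, 0]) cylinder(h = 385, r = 18);
translate([232, 445, 0]) cylinder(h = 385, r = 18);
translate([531, 445, 0]) cylinder(h = 385, r = 18);


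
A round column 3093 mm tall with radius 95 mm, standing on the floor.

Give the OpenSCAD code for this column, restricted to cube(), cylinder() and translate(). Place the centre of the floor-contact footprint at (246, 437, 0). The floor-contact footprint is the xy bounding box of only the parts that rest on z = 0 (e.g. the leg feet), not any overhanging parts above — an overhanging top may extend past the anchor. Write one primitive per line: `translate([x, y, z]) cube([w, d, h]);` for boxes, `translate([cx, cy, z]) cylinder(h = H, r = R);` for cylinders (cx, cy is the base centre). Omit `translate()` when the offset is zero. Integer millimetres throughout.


translate([246, 437, 0]) cylinder(h = 3093, r = 95);


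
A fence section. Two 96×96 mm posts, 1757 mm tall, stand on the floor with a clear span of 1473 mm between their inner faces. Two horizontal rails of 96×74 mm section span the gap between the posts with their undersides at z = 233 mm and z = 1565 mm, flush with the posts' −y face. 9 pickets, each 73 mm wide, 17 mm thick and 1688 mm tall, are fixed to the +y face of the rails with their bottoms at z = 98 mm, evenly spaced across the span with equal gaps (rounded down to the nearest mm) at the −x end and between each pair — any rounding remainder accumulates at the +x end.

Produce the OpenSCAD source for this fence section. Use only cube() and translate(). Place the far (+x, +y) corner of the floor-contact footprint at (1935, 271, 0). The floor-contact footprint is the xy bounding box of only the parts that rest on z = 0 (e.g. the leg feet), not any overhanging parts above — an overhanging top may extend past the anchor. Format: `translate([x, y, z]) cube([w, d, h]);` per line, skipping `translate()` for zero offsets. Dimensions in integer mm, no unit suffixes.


translate([270, 175, 0]) cube([96, 96, 1757]);
translate([1839, 175, 0]) cube([96, 96, 1757]);
translate([366, 175, 233]) cube([1473, 96, 74]);
translate([366, 175, 1565]) cube([1473, 96, 74]);
translate([447, 271, 98]) cube([73, 17, 1688]);
translate([601, 271, 98]) cube([73, 17, 1688]);
translate([755, 271, 98]) cube([73, 17, 1688]);
translate([909, 271, 98]) cube([73, 17, 1688]);
translate([1063, 271, 98]) cube([73, 17, 1688]);
translate([1217, 271, 98]) cube([73, 17, 1688]);
translate([1371, 271, 98]) cube([73, 17, 1688]);
translate([1525, 271, 98]) cube([73, 17, 1688]);
translate([1679, 271, 98]) cube([73, 17, 1688]);


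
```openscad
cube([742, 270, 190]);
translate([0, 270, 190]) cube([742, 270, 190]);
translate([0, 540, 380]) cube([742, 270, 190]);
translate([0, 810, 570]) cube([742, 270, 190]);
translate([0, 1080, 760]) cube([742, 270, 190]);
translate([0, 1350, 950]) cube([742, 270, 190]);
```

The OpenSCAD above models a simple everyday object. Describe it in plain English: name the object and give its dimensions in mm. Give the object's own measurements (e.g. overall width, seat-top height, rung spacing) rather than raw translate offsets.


A straight staircase of 6 solid steps. Each step is 742 mm wide (x), 270 mm deep (y, the going) and 190 mm tall (the rise). The first step rests on the floor; each subsequent step sits one going further in +y and one rise higher in +z, directly behind and above the previous step with no overlap.


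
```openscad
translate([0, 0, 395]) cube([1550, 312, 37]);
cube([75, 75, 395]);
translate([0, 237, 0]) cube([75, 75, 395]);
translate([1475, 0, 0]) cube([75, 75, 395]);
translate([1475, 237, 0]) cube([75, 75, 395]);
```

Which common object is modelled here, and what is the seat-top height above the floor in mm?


A bench. The seat-top height is 432 mm.

A long slab on four corner posts — a bench. The slab sits at z = 395 with thickness 37, so the top is 395 + 37 = 432 mm.


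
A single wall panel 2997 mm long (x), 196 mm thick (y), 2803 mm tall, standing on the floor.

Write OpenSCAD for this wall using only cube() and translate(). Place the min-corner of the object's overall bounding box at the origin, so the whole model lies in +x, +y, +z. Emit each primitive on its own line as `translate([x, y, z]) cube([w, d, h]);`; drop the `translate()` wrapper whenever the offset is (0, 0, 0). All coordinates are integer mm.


cube([2997, 196, 2803]);


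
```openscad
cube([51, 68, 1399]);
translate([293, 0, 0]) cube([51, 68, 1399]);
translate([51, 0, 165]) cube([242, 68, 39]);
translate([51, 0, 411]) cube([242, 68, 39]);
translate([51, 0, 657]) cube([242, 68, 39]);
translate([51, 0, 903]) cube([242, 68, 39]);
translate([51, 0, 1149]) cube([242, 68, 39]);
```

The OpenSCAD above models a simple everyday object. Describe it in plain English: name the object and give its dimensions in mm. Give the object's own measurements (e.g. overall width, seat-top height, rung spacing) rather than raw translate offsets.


A straight ladder. Two 51×68 mm vertical rails, 1399 mm tall, stand 344 mm apart (outside-to-outside) with their front faces coplanar on the −y side. 5 rungs, each 68 mm deep and 39 mm tall, span between the inner faces of the rails, front faces flush with the rails. The lowest rung's underside is at z = 165 mm and rungs are spaced 246 mm apart (underside to underside).


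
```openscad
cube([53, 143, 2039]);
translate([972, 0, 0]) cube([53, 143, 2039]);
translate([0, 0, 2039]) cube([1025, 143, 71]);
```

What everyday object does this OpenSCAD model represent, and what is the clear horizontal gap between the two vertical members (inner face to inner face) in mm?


A door frame. The clear opening width is 919 mm.

Two 2039 mm tall posts with a header on top — a door frame. The left jamb is 53 mm wide at x = 0; the right jamb starts at x = 972. The clear opening is 972 − 53 = 919 mm.


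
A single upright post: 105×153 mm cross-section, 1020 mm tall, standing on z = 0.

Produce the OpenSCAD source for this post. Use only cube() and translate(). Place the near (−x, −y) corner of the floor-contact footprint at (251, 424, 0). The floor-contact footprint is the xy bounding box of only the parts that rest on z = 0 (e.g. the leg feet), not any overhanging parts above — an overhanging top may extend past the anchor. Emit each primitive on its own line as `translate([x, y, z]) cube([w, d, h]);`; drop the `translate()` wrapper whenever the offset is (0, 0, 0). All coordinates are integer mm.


translate([251, 424, 0]) cube([105, 153, 1020]);


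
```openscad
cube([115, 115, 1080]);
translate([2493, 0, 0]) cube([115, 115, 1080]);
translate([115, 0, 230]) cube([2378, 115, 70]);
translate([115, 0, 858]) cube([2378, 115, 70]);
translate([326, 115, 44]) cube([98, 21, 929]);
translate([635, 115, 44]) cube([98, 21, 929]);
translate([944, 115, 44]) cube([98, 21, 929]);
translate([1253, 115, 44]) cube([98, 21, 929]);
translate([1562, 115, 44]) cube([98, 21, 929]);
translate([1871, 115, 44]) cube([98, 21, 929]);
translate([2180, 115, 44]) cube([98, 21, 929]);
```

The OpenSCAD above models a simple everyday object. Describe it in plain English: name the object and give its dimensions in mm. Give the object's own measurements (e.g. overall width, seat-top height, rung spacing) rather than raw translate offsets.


A fence section. Two 115×115 mm posts, 1080 mm tall, stand on the floor with a clear span of 2378 mm between their inner faces. Two horizontal rails of 115×70 mm section span the gap between the posts with their undersides at z = 230 mm and z = 858 mm, flush with the posts' −y face. 7 pickets, each 98 mm wide, 21 mm thick and 929 mm tall, are fixed to the +y face of the rails with their bottoms at z = 44 mm, spaced across the span with a 211 mm gap after the −x post and between neighbouring pickets, with 215 mm left before the +x post.


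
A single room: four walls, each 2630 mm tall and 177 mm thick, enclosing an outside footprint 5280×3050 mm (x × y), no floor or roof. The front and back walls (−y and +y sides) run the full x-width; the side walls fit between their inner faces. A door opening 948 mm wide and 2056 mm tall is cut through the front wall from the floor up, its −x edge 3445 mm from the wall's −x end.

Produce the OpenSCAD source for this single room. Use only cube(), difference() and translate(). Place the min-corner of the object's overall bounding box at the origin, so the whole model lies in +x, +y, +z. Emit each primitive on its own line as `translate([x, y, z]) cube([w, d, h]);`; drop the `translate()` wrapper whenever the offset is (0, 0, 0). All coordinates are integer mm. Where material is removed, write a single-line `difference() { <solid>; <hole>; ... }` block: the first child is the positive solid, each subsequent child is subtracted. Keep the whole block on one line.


difference() { cube([5280, 177, 2630]); translate([3445, 0, 0]) cube([948, 177, 2056]); }
translate([0, 2873, 0]) cube([5280, 177, 2630]);
translate([0, 177, 0]) cube([177, 2696, 2630]);
translate([5103, 177, 0]) cube([177, 2696, 2630]);


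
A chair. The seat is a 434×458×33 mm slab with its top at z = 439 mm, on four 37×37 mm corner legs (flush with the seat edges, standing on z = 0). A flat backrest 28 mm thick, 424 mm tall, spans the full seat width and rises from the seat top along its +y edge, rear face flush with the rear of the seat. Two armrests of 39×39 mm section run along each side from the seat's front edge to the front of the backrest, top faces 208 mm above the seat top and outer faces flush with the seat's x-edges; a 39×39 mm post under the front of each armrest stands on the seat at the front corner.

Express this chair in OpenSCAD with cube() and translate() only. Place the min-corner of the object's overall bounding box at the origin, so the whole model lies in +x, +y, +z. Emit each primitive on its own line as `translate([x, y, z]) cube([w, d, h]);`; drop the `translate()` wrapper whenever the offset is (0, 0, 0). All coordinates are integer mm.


translate([0, 0, 406]) cube([434, 458, 33]);
cube([37, 37, 406]);
translate([397, 0, 0]) cube([37, 37, 406]);
translate([0, 421, 0]) cube([37, 37, 406]);
translate([397, 421, 0]) cube([37, 37, 406]);
translate([0, 430, 439]) cube([434, 28, 424]);
translate([0, 0, 608]) cube([39, 430, 39]);
translate([395, 0, 608]) cube([39, 430, 39]);
translate([0, 0, 439]) cube([39, 39, 169]);
translate([395, 0, 439]) cube([39, 39, 169]);


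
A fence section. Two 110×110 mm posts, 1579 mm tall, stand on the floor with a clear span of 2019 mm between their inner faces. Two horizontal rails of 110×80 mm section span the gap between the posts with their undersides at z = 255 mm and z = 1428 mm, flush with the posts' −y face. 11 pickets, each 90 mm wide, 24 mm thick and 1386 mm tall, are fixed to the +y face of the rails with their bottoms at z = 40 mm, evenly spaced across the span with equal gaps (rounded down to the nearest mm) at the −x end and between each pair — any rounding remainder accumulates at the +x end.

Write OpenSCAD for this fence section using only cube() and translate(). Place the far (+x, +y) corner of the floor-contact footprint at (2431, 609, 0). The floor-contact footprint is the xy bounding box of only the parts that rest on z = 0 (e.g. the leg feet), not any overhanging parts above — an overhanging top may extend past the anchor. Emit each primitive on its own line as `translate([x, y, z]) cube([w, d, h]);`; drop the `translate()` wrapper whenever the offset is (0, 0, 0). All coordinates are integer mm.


translate([192, 499, 0]) cube([110, 110, 1579]);
translate([2321, 499, 0]) cube([110, 110, 1579]);
translate([302, 499, 255]) cube([2019, 110, 80]);
translate([302, 499, 1428]) cube([2019, 110, 80]);
translate([387, 609, 40]) cube([90, 24, 1386]);
translate([562, 609, 40]) cube([90, 24, 1386]);
translate([737, 609, 40]) cube([90, 24, 1386]);
translate([912, 609, 40]) cube([90, 24, 1386]);
translate([1087, 609, 40]) cube([90, 24, 1386]);
translate([1262, 609, 40]) cube([90, 24, 1386]);
translate([1437, 609, 40]) cube([90, 24, 1386]);
translate([1612, 609, 40]) cube([90, 24, 1386]);
translate([1787, 609, 40]) cube([90, 24, 1386]);
translate([1962, 609, 40]) cube([90, 24, 1386]);
translate([2137, 609, 40]) cube([90, 24, 1386]);


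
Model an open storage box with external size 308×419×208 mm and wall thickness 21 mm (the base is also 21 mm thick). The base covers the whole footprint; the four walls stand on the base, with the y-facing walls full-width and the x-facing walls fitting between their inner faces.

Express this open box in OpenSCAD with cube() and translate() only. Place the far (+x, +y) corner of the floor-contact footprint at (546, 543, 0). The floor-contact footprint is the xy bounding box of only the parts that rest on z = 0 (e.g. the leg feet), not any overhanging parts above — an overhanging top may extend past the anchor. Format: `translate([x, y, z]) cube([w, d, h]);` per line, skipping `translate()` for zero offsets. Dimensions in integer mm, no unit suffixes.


translate([238, 124, 0]) cube([308, 419, 21]);
translate([238, 124, 21]) cube([308, 21, 187]);
translate([238, 522, 21]) cube([308, 21, 187]);
translate([238, 145, 21]) cube([21, 377, 187]);
translate([525, 145, 21]) cube([21, 377, 187]);


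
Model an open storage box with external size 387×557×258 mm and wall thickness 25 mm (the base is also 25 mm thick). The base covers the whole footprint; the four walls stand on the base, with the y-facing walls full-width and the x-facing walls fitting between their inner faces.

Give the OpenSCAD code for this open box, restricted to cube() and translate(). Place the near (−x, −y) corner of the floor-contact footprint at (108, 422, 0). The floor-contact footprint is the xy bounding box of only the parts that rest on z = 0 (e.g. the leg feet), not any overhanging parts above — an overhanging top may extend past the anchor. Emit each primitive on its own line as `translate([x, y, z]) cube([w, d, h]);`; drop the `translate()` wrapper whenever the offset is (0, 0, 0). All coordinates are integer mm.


translate([108, 422, 0]) cube([387, 557, 25]);
translate([108, 422, 25]) cube([387, 25, 233]);
translate([108, 954, 25]) cube([387, 25, 233]);
translate([108, 447, 25]) cube([25, 507, 233]);
translate([470, 447, 25]) cube([25, 507, 233]);


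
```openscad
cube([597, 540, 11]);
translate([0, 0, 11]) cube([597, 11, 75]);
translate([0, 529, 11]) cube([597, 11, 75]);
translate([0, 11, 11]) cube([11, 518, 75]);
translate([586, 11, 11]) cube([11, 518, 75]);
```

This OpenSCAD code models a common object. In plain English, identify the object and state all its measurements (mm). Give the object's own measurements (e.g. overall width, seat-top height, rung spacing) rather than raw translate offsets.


An open-topped rectangular box: outside dimensions 597×540×86 mm, with a uniform wall and base thickness of 11 mm. The base is a full 597×540 slab on the floor; four walls sit on top of the base. The front and back walls (the −y and +y sides) span the full width; the two side walls fit between them.


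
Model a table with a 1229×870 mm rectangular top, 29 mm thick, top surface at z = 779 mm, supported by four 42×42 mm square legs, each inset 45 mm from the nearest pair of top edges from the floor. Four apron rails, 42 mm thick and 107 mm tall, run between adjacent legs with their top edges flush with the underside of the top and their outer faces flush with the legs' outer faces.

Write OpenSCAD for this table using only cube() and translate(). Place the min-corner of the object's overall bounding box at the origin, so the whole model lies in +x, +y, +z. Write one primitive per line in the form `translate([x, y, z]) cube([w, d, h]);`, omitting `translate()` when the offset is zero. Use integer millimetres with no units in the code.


translate([0, 0, 750]) cube([1229, 870, 29]);
translate([45, 45, 0]) cube([42, 42, 750]);
translate([1142, 45, 0]) cube([42, 42, 750]);
translate([45, 783, 0]) cube([42, 42, 750]);
translate([1142, 783, 0]) cube([42, 42, 750]);
translate([87, 45, 643]) cube([1055, 42, 107]);
translate([87, 783, 643]) cube([1055, 42, 107]);
translate([45, 87, 643]) cube([42, 696, 107]);
translate([1142, 87, 643]) cube([42, 696, 107]);


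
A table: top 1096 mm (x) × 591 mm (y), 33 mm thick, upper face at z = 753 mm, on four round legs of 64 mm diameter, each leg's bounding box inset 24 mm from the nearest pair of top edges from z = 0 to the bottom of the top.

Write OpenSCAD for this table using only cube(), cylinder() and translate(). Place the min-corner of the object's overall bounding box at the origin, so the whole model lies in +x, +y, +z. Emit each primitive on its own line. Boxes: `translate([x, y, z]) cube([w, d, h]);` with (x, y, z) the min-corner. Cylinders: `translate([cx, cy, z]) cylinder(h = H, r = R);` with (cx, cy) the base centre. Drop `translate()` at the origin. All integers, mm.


translate([0, 0, 720]) cube([1096, 591, 33]);
translate([56, 56, 0]) cylinder(h = 720, r = 32);
translate([1040, 56, 0]) cylinder(h = 720, r = 32);
translate([56, 535, 0]) cylinder(h = 720, r = 32);
translate([1040, 535, 0]) cylinder(h = 720, r = 32);


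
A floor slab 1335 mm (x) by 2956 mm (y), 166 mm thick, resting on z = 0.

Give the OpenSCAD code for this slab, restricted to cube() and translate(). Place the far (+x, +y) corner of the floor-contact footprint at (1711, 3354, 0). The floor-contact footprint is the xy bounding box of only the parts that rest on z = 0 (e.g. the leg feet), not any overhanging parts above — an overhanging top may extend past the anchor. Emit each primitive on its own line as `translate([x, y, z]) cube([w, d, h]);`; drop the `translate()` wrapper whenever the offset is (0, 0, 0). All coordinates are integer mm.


translate([376, 398, 0]) cube([1335, 2956, 166]);


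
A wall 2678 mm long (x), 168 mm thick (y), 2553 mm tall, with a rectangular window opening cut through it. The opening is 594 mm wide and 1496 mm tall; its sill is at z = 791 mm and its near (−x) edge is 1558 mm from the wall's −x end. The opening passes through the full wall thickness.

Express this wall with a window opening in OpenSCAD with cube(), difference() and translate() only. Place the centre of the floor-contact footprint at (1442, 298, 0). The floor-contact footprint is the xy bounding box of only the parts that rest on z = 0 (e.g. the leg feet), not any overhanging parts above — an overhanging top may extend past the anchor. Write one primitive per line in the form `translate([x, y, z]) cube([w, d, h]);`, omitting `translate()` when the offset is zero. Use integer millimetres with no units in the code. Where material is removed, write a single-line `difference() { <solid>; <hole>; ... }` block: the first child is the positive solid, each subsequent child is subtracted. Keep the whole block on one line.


difference() { translate([103, 214, 0]) cube([2678, 168, 2553]); translate([1661, 214, 791]) cube([594, 168, 1496]); }
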